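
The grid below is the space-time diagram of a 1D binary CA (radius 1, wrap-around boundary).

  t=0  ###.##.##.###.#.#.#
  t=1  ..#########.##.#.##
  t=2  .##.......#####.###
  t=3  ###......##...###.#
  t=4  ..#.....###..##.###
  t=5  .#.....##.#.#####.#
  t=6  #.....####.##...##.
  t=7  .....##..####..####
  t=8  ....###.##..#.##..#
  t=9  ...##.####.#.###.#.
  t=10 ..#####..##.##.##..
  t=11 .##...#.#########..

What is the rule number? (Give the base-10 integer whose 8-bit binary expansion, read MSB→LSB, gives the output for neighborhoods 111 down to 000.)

  ###|.  b7=0 t=0,i=0
  ##.|#  b6=1 t=0,i=2
  #.#|#  b5=1 t=0,i=3
  #..|.  b4=0 t=1,i=0
  .##|#  b3=1 t=0,i=4
  .#.|.  b2=0 t=0,i=14
  ..#|#  b1=1 t=1,i=1
  ...|.  b0=0 t=2,i=4
  bits 01101010 = 106

106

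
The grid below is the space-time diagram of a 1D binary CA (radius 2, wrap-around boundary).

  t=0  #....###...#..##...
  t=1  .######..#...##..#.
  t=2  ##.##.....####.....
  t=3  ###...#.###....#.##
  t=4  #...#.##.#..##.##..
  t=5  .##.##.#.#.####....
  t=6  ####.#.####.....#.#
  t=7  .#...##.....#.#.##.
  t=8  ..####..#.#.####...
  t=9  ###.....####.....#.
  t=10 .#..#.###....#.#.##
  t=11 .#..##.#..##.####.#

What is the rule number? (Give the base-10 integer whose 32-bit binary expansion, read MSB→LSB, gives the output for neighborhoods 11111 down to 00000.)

  ##### -> #   bit 31 = 1  t=1,i=3
  ####. -> .   bit 30 = 0  t=1,i=5
  ###.# -> .   bit 29 = 0  t=6,i=3
  ###.. -> .   bit 28 = 0  t=0,i=7
  ##.## -> #   bit 27 = 1  t=2,i=2
  ##.#. -> .   bit 26 = 0  t=4,i=8
  ##..# -> .   bit 25 = 0  t=1,i=7
  ##... -> .   bit 24 = 0  t=0,i=8
  #.### -> .   bit 23 = 0  t=3,i=8
  #.##. -> .   bit 22 = 0  t=2,i=3
  #.#.# -> #   bit 21 = 1  t=5,i=7
  #.#.. -> #   bit 20 = 1  t=4,i=9
  #..## -> #   bit 19 = 1  t=0,i=13
  #..#. -> .   bit 18 = 0  t=1,i=8
  #...# -> #   bit 17 = 1  t=0,i=9
  #.... -> #   bit 16 = 1  t=0,i=2
  .#### -> .   bit 15 = 0  t=1,i=2
  .###. -> #   bit 14 = 1  t=0,i=6
  .##.# -> #   bit 13 = 1  t=2,i=1
  .##.. -> .   bit 12 = 0  t=0,i=15
  .#.## -> #   bit 11 = 1  t=3,i=7
  .#.#. -> #   bit 10 = 1  t=5,i=8
  .#..# -> .   bit 9 = 0  t=0,i=12
  .#... -> #   bit 8 = 1  t=0,i=1
  ..### -> #   bit 7 = 1  t=0,i=5
  ..##. -> #   bit 6 = 1  t=0,i=14
  ..#.# -> #   bit 5 = 1  t=3,i=6
  ..#.. -> .   bit 4 = 0  t=0,i=0
  ...## -> #   bit 3 = 1  t=0,i=4
  ...#. -> .   bit 2 = 0  t=0,i=10
  ....# -> #   bit 1 = 1  t=0,i=3
  ..... -> .   bit 0 = 0  t=2,i=7
  bits 10001000001110110110110111101010 = 2285596138

2285596138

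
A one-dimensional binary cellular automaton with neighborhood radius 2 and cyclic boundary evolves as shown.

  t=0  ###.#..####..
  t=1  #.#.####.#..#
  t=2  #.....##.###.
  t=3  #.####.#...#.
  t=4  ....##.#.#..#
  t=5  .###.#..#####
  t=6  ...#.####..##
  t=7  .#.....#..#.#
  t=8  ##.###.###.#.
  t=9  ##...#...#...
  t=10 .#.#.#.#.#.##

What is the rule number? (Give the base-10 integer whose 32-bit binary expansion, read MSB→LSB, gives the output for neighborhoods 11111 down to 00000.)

  #####|.  b31=0 t=5,i=10
  ####.|#  b30=1 t=0,i=9
  ###.#|#  b29=1 t=0,i=2
  ###..|.  b28=0 t=0,i=10
  ##.##|.  b27=0 t=2,i=8
  ##.#.|.  b26=0 t=0,i=3
  ##..#|.  b25=0 t=0,i=11
  ##...|.  b24=0 t=6,i=0
  #.###|.  b23=0 t=1,i=4
  #.##.|#  b22=1 t=8,i=0
  #.#.#|.  b21=0 t=1,i=2
  #.#..|#  b20=1 t=0,i=4
  #..##|#  b19=1 t=0,i=6
  #..#.|#  b18=1 t=4,i=11
  #...#|#  b17=1 t=3,i=9
  #....|#  b16=1 t=2,i=2
  .####|.  b15=0 t=0,i=8
  .###.|.  b14=0 t=0,i=1
  .##.#|#  b13=1 t=1,i=0
  .##..|#  b12=1 t=6,i=12
  .#.##|.  b11=0 t=1,i=3
  .#.#.|#  b10=1 t=3,i=12
  .#..#|#  b9=1 t=0,i=5
  .#...|.  b8=0 t=2,i=1
  ..###|#  b7=1 t=0,i=0
  ..##.|.  b6=0 t=1,i=12
  ..#.#|.  b5=0 t=3,i=11
  ..#..|#  b4=1 t=4,i=12
  ...##|#  b3=1 t=2,i=5
  ...#.|.  b2=0 t=3,i=10
  ....#|#  b1=1 t=2,i=4
  .....|#  b0=1 t=2,i=3
  bits 01100000010111110011011010011011 = 1616852635

1616852635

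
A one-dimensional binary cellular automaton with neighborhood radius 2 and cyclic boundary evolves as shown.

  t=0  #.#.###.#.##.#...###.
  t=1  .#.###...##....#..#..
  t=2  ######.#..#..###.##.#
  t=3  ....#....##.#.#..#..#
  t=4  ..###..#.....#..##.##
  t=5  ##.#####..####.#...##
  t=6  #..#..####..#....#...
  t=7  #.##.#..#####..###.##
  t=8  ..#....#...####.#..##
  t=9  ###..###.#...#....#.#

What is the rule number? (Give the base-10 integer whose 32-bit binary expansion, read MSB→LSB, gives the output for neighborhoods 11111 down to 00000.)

1389255735

  [31] ##### => .  t=2,i=1
  [30] ####. => #  t=2,i=4
  [29] ###.# => .  t=0,i=6
  [28] ###.. => #  t=1,i=5
  [27] ##.## => .  t=2,i=16
  [26] ##.#. => .  t=0,i=7
  [25] ##..# => #  t=4,i=0
  [24] ##... => .  t=1,i=6
  [23] #.### => #  t=0,i=4
  [22] #.##. => #  t=0,i=10
  [21] #.#.# => .  t=0,i=0
  [20] #.#.. => .  t=0,i=13
  [19] #..## => #  t=2,i=12
  [18] #..#. => #  t=1,i=17
  [17] #...# => #  t=0,i=15
  [16] #.... => .  t=1,i=12
  [15] .#### => .  t=2,i=0
  [14] .###. => #  t=0,i=5
  [13] .##.# => .  t=0,i=11
  [12] .##.. => #  t=1,i=10
  [11] .#.## => #  t=0,i=3
  [10] .#.#. => #  t=0,i=1
  [9] .#..# => .  t=1,i=16
  [8] .#... => .  t=0,i=14
  [7] ..### => .  t=0,i=17
  [6] ..##. => .  t=1,i=9
  [5] ..#.# => #  t=1,i=1
  [4] ..#.. => #  t=1,i=15
  [3] ...## => .  t=0,i=16
  [2] ...#. => #  t=1,i=0
  [1] ....# => #  t=1,i=13
  [0] ..... => #  t=4,i=10
  bits 01010010110011100101110000110111 = 1389255735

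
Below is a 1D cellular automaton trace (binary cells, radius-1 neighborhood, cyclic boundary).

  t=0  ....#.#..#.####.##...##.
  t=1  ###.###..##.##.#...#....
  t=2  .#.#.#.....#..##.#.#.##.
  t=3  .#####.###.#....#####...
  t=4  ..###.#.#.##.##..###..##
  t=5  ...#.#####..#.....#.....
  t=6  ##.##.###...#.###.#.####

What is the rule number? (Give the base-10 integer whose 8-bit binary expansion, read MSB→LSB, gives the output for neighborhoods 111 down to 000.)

  ### -> #   bit 7 = 1  t=0,i=12
  ##. -> .   bit 6 = 0  t=0,i=14
  #.# -> #   bit 5 = 1  t=0,i=5
  #.. -> .   bit 4 = 0  t=0,i=7
  .## -> .   bit 3 = 0  t=0,i=11
  .#. -> #   bit 2 = 1  t=0,i=4
  ..# -> .   bit 1 = 0  t=0,i=3
  ... -> #   bit 0 = 1  t=0,i=0
  bits 10100101 = 165

165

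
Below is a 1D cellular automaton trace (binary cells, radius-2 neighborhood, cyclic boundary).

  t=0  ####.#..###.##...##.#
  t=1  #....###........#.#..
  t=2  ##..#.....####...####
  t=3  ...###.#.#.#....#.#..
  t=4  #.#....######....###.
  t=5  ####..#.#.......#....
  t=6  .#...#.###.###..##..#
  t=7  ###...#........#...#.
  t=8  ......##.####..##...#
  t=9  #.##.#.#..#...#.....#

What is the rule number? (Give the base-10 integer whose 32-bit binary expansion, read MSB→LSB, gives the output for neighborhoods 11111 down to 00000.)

3976985

  nb #####: next=.  (t=0,i=1, bit31=0)
  nb ####.: next=.  (t=0,i=2, bit30=0)
  nb ###.#: next=.  (t=0,i=3, bit29=0)
  nb ###..: next=.  (t=1,i=7, bit28=0)
  nb ##.##: next=.  (t=0,i=11, bit27=0)
  nb ##.#.: next=.  (t=0,i=4, bit26=0)
  nb ##..#: next=.  (t=2,i=2, bit25=0)
  nb ##...: next=.  (t=0,i=14, bit24=0)
  nb #.###: next=.  (t=0,i=20, bit23=0)
  nb #.##.: next=.  (t=0,i=12, bit22=0)
  nb #.#.#: next=#  (t=3,i=7, bit21=1)
  nb #.#..: next=#  (t=0,i=5, bit20=1)
  nb #..##: next=#  (t=0,i=7, bit19=1)
  nb #..#.: next=#  (t=1,i=20, bit18=1)
  nb #...#: next=.  (t=0,i=15, bit17=0)
  nb #....: next=.  (t=1,i=2, bit16=0)
  nb .####: next=#  (t=0,i=0, bit15=1)
  nb .###.: next=.  (t=0,i=9, bit14=0)
  nb .##.#: next=#  (t=0,i=18, bit13=1)
  nb .##..: next=.  (t=0,i=13, bit12=0)
  nb .#.##: next=#  (t=6,i=6, bit11=1)
  nb .#.#.: next=#  (t=1,i=17, bit10=1)
  nb .#..#: next=#  (t=0,i=6, bit9=1)
  nb .#...: next=#  (t=1,i=1, bit8=1)
  nb ..###: next=.  (t=0,i=8, bit7=0)
  nb ..##.: next=.  (t=0,i=17, bit6=0)
  nb ..#.#: next=.  (t=1,i=16, bit5=0)
  nb ..#..: next=#  (t=1,i=0, bit4=1)
  nb ...##: next=#  (t=0,i=16, bit3=1)
  nb ...#.: next=.  (t=1,i=15, bit2=0)
  nb ....#: next=.  (t=1,i=3, bit1=0)
  nb .....: next=#  (t=1,i=10, bit0=1)
  bits 00000000001111001010111100011001 = 3976985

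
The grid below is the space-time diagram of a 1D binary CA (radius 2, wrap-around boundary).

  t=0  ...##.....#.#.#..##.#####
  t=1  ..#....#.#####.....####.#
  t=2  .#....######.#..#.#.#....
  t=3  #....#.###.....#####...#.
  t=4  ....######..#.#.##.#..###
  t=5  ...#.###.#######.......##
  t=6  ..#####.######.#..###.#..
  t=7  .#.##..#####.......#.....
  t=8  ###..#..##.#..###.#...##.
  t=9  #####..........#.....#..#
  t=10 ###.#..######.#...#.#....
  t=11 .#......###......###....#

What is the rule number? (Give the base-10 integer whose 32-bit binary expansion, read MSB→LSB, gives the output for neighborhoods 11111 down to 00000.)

  nb #####: next=#  (t=0,i=22, bit31=1)
  nb ####.: next=.  (t=0,i=23, bit30=0)
  nb ###.#: next=.  (t=1,i=22, bit29=0)
  nb ###..: next=#  (t=0,i=24, bit28=1)
  nb ##.##: next=#  (t=0,i=19, bit27=1)
  nb ##.#.: next=.  (t=1,i=23, bit26=0)
  nb ##..#: next=#  (t=4,i=10, bit25=1)
  nb ##...: next=.  (t=0,i=0, bit24=0)
  nb #.###: next=#  (t=0,i=20, bit23=1)
  nb #.##.: next=.  (t=4,i=16, bit22=0)
  nb #.#.#: next=#  (t=0,i=12, bit21=1)
  nb #.#..: next=.  (t=0,i=14, bit20=0)
  nb #..##: next=.  (t=0,i=16, bit19=0)
  nb #..#.: next=#  (t=1,i=1, bit18=1)
  nb #...#: next=.  (t=0,i=1, bit17=0)
  nb #....: next=.  (t=0,i=6, bit16=0)
  nb .####: next=#  (t=0,i=21, bit15=1)
  nb .###.: next=#  (t=3,i=8, bit14=1)
  nb .##.#: next=.  (t=0,i=18, bit13=0)
  nb .##..: next=.  (t=0,i=4, bit12=0)
  nb .#.##: next=#  (t=1,i=8, bit11=1)
  nb .#.#.: next=#  (t=0,i=11, bit10=1)
  nb .#..#: next=.  (t=0,i=15, bit9=0)
  nb .#...: next=.  (t=1,i=3, bit8=0)
  nb ..###: next=.  (t=1,i=19, bit7=0)
  nb ..##.: next=.  (t=0,i=3, bit6=0)
  nb ..#.#: next=#  (t=0,i=10, bit5=1)
  nb ..#..: next=.  (t=1,i=2, bit4=0)
  nb ...##: next=#  (t=0,i=2, bit3=1)
  nb ...#.: next=#  (t=0,i=9, bit2=1)
  nb ....#: next=.  (t=0,i=8, bit1=0)
  nb .....: next=#  (t=0,i=7, bit0=1)
  bits 10011010101001001100110000101101 = 2594491437

2594491437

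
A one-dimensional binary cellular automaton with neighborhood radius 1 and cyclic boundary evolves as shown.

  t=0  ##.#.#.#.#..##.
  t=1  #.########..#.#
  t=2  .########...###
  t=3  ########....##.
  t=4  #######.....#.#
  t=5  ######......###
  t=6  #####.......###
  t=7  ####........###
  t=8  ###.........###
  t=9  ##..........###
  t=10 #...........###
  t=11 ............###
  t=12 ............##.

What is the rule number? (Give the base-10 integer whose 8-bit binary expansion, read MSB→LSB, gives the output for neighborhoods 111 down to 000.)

  ###|#  b7=1 t=1,i=3
  ##.|.  b6=0 t=0,i=1
  #.#|#  b5=1 t=0,i=2
  #..|.  b4=0 t=0,i=10
  .##|#  b3=1 t=0,i=0
  .#.|#  b2=1 t=0,i=3
  ..#|.  b1=0 t=0,i=11
  ...|.  b0=0 t=2,i=10
  bits 10101100 = 172

172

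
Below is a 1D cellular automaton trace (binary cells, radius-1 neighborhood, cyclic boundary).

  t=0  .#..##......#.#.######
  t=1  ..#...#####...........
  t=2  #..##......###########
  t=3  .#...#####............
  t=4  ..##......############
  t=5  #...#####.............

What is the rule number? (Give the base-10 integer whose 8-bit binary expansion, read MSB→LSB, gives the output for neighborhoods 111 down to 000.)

17

  [7] ### => .  t=0,i=17
  [6] ##. => .  t=0,i=5
  [5] #.# => .  t=0,i=0
  [4] #.. => #  t=0,i=2
  [3] .## => .  t=0,i=4
  [2] .#. => .  t=0,i=1
  [1] ..# => .  t=0,i=3
  [0] ... => #  t=0,i=7
  bits 00010001 = 17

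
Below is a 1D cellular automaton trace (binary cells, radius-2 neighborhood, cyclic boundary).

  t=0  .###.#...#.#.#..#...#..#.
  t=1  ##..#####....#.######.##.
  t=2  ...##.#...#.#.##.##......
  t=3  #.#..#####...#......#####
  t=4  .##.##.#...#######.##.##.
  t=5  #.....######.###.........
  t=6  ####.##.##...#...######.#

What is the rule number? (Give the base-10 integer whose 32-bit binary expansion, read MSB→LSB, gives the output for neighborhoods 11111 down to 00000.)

  nb #####: next=#  (t=1,i=6, bit31=1)
  nb ####.: next=.  (t=1,i=7, bit30=0)
  nb ###.#: next=.  (t=0,i=3, bit29=0)
  nb ###..: next=.  (t=1,i=8, bit28=0)
  nb ##.##: next=.  (t=1,i=21, bit27=0)
  nb ##.#.: next=#  (t=0,i=4, bit26=1)
  nb ##..#: next=.  (t=1,i=2, bit25=0)
  nb ##...: next=.  (t=1,i=9, bit24=0)
  nb #.###: next=#  (t=1,i=15, bit23=1)
  nb #.##.: next=.  (t=1,i=0, bit22=0)
  nb #.#.#: next=.  (t=0,i=11, bit21=0)
  nb #.#..: next=#  (t=0,i=5, bit20=1)
  nb #..##: next=#  (t=0,i=0, bit19=1)
  nb #..#.: next=#  (t=0,i=15, bit18=1)
  nb #...#: next=#  (t=0,i=7, bit17=1)
  nb #....: next=#  (t=1,i=10, bit16=1)
  nb .####: next=.  (t=1,i=5, bit15=0)
  nb .###.: next=.  (t=0,i=2, bit14=0)
  nb .##.#: next=.  (t=1,i=23, bit13=0)
  nb .##..: next=.  (t=1,i=1, bit12=0)
  nb .#.##: next=#  (t=1,i=14, bit11=1)
  nb .#.#.: next=.  (t=0,i=10, bit10=0)
  nb .#..#: next=.  (t=0,i=14, bit9=0)
  nb .#...: next=#  (t=0,i=6, bit8=1)
  nb ..###: next=#  (t=0,i=1, bit7=1)
  nb ..##.: next=.  (t=2,i=3, bit6=0)
  nb ..#.#: next=.  (t=0,i=9, bit5=0)
  nb ..#..: next=#  (t=0,i=16, bit4=1)
  nb ...##: next=#  (t=2,i=2, bit3=1)
  nb ...#.: next=#  (t=0,i=8, bit2=1)
  nb ....#: next=.  (t=1,i=11, bit1=0)
  nb .....: next=#  (t=2,i=0, bit0=1)
  bits 10000100100111110000100110011101 = 2225015197

2225015197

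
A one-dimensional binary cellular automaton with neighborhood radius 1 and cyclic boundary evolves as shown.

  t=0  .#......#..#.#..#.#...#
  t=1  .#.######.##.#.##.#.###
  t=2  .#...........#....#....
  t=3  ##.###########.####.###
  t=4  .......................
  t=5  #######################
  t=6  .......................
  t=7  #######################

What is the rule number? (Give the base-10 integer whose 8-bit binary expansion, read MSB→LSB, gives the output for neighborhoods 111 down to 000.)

7

  [7] ### => .  t=1,i=4
  [6] ##. => .  t=1,i=8
  [5] #.# => .  t=0,i=0
  [4] #.. => .  t=0,i=2
  [3] .## => .  t=1,i=3
  [2] .#. => #  t=0,i=1
  [1] ..# => #  t=0,i=7
  [0] ... => #  t=0,i=3
  bits 00000111 = 7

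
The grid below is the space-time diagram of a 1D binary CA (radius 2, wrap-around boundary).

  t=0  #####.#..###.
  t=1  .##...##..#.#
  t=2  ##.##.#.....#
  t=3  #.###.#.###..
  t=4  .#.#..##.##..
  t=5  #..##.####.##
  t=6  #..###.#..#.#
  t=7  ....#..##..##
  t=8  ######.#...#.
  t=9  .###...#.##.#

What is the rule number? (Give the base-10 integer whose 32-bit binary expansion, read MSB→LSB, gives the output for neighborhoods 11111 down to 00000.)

  #####|#  b31=1 t=0,i=2
  ####.|.  b30=0 t=0,i=3
  ###.#|.  b29=0 t=0,i=4
  ###..|#  b28=1 t=3,i=10
  ##.##|#  b27=1 t=0,i=12
  ##.#.|.  b26=0 t=0,i=5
  ##..#|.  b25=0 t=1,i=8
  ##...|#  b24=1 t=1,i=3
  #.###|.  b23=0 t=0,i=0
  #.##.|#  b22=1 t=1,i=1
  #.#.#|#  b21=1 t=1,i=12
  #.#..|#  b20=1 t=0,i=6
  #..##|.  b19=0 t=0,i=8
  #..#.|.  b18=0 t=1,i=9
  #...#|#  b17=1 t=1,i=4
  #....|#  b16=1 t=2,i=8
  .####|#  b15=1 t=0,i=1
  .###.|#  b14=1 t=0,i=10
  .##.#|#  b13=1 t=2,i=4
  .##..|.  b12=0 t=1,i=2
  .#.##|#  b11=1 t=1,i=0
  .#.#.|.  b10=0 t=1,i=11
  .#..#|#  b9=1 t=0,i=7
  .#...|.  b8=0 t=2,i=7
  ..###|.  b7=0 t=0,i=9
  ..##.|#  b6=1 t=1,i=6
  ..#.#|.  b5=0 t=1,i=10
  ..#..|#  b4=1 t=7,i=4
  ...##|.  b3=0 t=1,i=5
  ...#.|#  b2=1 t=4,i=0
  ....#|#  b1=1 t=2,i=10
  .....|#  b0=1 t=2,i=9
  bits 10011001011100111110101001010111 = 2574510679

2574510679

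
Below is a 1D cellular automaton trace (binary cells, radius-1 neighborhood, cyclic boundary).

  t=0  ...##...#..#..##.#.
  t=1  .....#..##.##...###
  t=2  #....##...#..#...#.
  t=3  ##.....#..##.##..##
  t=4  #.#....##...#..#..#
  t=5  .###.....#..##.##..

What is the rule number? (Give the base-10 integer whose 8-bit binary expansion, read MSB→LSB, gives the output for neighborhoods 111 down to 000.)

180

  nb ###: next=#  (t=1,i=17, bit7=1)
  nb ##.: next=.  (t=0,i=4, bit6=0)
  nb #.#: next=#  (t=0,i=16, bit5=1)
  nb #..: next=#  (t=0,i=5, bit4=1)
  nb .##: next=.  (t=0,i=3, bit3=0)
  nb .#.: next=#  (t=0,i=8, bit2=1)
  nb ..#: next=.  (t=0,i=2, bit1=0)
  nb ...: next=.  (t=0,i=0, bit0=0)
  bits 10110100 = 180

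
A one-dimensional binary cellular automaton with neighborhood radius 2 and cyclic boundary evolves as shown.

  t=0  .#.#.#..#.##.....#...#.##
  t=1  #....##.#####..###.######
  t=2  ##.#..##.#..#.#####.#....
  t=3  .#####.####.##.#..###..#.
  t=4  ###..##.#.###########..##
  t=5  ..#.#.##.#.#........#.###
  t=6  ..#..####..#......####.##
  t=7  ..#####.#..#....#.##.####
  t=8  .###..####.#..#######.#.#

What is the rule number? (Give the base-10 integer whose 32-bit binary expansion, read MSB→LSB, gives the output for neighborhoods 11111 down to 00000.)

1029372598

  ##### -> .   bit 31 = 0  t=1,i=10
  ####. -> .   bit 30 = 0  t=1,i=11
  ###.# -> #   bit 29 = 1  t=1,i=17
  ###.. -> #   bit 28 = 1  t=1,i=0
  ##.## -> #   bit 27 = 1  t=1,i=7
  ##.#. -> #   bit 26 = 1  t=0,i=0
  ##..# -> .   bit 25 = 0  t=1,i=13
  ##... -> #   bit 24 = 1  t=0,i=12
  #.### -> .   bit 23 = 0  t=1,i=8
  #.##. -> #   bit 22 = 1  t=0,i=10
  #.#.# -> .   bit 21 = 0  t=0,i=1
  #.#.. -> #   bit 20 = 1  t=0,i=5
  #..## -> #   bit 19 = 1  t=1,i=14
  #..#. -> .   bit 18 = 0  t=0,i=7
  #...# -> #   bit 17 = 1  t=0,i=19
  #.... -> .   bit 16 = 0  t=0,i=13
  .#### -> #   bit 15 = 1  t=1,i=9
  .###. -> #   bit 14 = 1  t=1,i=16
  .##.# -> #   bit 13 = 1  t=0,i=24
  .##.. -> #   bit 12 = 1  t=0,i=11
  .#.## -> #   bit 11 = 1  t=0,i=9
  .#.#. -> .   bit 10 = 0  t=0,i=2
  .#..# -> #   bit 9 = 1  t=0,i=6
  .#... -> .   bit 8 = 0  t=0,i=18
  ..### -> #   bit 7 = 1  t=1,i=15
  ..##. -> .   bit 6 = 0  t=1,i=5
  ..#.# -> #   bit 5 = 1  t=0,i=8
  ..#.. -> #   bit 4 = 1  t=0,i=17
  ...## -> .   bit 3 = 0  t=1,i=4
  ...#. -> #   bit 2 = 1  t=0,i=16
  ....# -> #   bit 1 = 1  t=0,i=15
  ..... -> .   bit 0 = 0  t=0,i=14
  bits 00111101010110101111101010110110 = 1029372598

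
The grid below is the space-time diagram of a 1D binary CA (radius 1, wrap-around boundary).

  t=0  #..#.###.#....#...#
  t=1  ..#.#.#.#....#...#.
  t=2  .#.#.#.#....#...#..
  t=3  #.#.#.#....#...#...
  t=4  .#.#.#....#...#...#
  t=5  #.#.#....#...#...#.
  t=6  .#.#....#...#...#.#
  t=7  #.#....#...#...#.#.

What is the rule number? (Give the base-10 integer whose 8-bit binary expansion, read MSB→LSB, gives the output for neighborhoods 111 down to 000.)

162

  nb ###: next=#  (t=0,i=6, bit7=1)
  nb ##.: next=.  (t=0,i=0, bit6=0)
  nb #.#: next=#  (t=0,i=4, bit5=1)
  nb #..: next=.  (t=0,i=1, bit4=0)
  nb .##: next=.  (t=0,i=5, bit3=0)
  nb .#.: next=.  (t=0,i=3, bit2=0)
  nb ..#: next=#  (t=0,i=2, bit1=1)
  nb ...: next=.  (t=0,i=11, bit0=0)
  bits 10100010 = 162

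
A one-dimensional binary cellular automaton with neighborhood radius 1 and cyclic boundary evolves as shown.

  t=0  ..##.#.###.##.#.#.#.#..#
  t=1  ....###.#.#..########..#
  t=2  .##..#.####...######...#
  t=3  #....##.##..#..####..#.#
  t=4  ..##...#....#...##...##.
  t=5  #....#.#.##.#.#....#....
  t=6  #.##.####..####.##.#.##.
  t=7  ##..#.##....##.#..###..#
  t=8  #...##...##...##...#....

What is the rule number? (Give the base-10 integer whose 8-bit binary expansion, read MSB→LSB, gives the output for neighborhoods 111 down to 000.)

165

  ### -> #   bit 7 = 1  t=0,i=8
  ##. -> .   bit 6 = 0  t=0,i=3
  #.# -> #   bit 5 = 1  t=0,i=4
  #.. -> .   bit 4 = 0  t=0,i=0
  .## -> .   bit 3 = 0  t=0,i=2
  .#. -> #   bit 2 = 1  t=0,i=5
  ..# -> .   bit 1 = 0  t=0,i=1
  ... -> #   bit 0 = 1  t=1,i=1
  bits 10100101 = 165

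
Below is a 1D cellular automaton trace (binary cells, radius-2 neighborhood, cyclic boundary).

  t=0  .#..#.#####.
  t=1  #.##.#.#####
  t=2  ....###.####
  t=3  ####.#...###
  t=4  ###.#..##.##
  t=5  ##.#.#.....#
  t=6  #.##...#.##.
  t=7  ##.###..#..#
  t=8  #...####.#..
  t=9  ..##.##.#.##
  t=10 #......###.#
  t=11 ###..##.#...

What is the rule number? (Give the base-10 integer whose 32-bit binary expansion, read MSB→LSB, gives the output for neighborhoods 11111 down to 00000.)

3609713162

  [31] ##### => #  t=0,i=8
  [30] ####. => #  t=0,i=9
  [29] ###.# => .  t=1,i=0
  [28] ###.. => #  t=0,i=10
  [27] ##.## => .  t=1,i=1
  [26] ##.#. => #  t=1,i=4
  [25] ##..# => #  t=0,i=11
  [24] ##... => #  t=2,i=0
  [23] #.### => .  t=0,i=6
  [22] #.##. => .  t=1,i=2
  [21] #.#.# => #  t=1,i=5
  [20] #.#.. => .  t=3,i=5
  [19] #..## => .  t=4,i=6
  [18] #..#. => #  t=0,i=0
  [17] #...# => #  t=3,i=7
  [16] #.... => #  t=2,i=1
  [15] .#### => #  t=0,i=7
  [14] .###. => #  t=2,i=5
  [13] .##.# => .  t=1,i=3
  [12] .##.. => #  t=6,i=3
  [11] .#.## => #  t=0,i=5
  [10] .#.#. => .  t=5,i=4
  [9] .#..# => #  t=0,i=2
  [8] .#... => .  t=3,i=6
  [7] ..### => .  t=2,i=4
  [6] ..##. => .  t=4,i=7
  [5] ..#.# => .  t=0,i=4
  [4] ..#.. => .  t=0,i=1
  [3] ...## => #  t=2,i=3
  [2] ...#. => .  t=6,i=6
  [1] ....# => #  t=2,i=2
  [0] ..... => .  t=5,i=8
  bits 11010111001001111101101000001010 = 3609713162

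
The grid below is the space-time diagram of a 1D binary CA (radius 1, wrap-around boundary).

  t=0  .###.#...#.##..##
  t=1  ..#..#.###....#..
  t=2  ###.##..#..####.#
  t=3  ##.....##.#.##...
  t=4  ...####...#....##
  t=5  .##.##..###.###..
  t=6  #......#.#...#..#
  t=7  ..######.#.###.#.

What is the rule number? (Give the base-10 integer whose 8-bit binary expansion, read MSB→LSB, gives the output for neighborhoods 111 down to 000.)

135

  ###|#  b7=1 t=0,i=2
  ##.|.  b6=0 t=0,i=3
  #.#|.  b5=0 t=0,i=0
  #..|.  b4=0 t=0,i=6
  .##|.  b3=0 t=0,i=1
  .#.|#  b2=1 t=0,i=5
  ..#|#  b1=1 t=0,i=8
  ...|#  b0=1 t=0,i=7
  bits 10000111 = 135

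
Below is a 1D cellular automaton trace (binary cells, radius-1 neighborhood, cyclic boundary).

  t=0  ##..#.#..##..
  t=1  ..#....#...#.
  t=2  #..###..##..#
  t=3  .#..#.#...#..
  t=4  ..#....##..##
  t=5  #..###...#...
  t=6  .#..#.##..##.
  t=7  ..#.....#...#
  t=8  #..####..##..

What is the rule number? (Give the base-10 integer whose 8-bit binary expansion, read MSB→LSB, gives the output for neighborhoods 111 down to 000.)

145

  [7] ### => #  t=2,i=4
  [6] ##. => .  t=0,i=1
  [5] #.# => .  t=0,i=5
  [4] #.. => #  t=0,i=2
  [3] .## => .  t=0,i=0
  [2] .#. => .  t=0,i=4
  [1] ..# => .  t=0,i=3
  [0] ... => #  t=1,i=0
  bits 10010001 = 145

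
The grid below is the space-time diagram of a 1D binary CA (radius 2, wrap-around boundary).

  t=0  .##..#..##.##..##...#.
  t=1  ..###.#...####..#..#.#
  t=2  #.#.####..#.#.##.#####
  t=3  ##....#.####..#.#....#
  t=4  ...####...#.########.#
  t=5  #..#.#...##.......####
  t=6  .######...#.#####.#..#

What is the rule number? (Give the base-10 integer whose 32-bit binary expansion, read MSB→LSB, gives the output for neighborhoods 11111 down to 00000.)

  ##### -> .   bit 31 = 0  t=2,i=19
  ####. -> #   bit 30 = 1  t=1,i=12
  ###.# -> #   bit 29 = 1  t=1,i=4
  ###.. -> .   bit 28 = 0  t=1,i=13
  ##.## -> #   bit 27 = 1  t=0,i=10
  ##.#. -> #   bit 26 = 1  t=1,i=5
  ##..# -> #   bit 25 = 1  t=0,i=3
  ##... -> .   bit 24 = 0  t=0,i=17
  #.### -> .   bit 23 = 0  t=2,i=4
  #.##. -> #   bit 22 = 1  t=0,i=11
  #.#.# -> .   bit 21 = 0  t=2,i=2
  #.#.. -> #   bit 20 = 1  t=1,i=6
  #..## -> .   bit 19 = 0  t=0,i=0
  #..#. -> #   bit 18 = 1  t=0,i=4
  #...# -> .   bit 17 = 0  t=0,i=18
  #.... -> #   bit 16 = 1  t=3,i=3
  .#### -> .   bit 15 = 0  t=1,i=11
  .###. -> .   bit 14 = 0  t=1,i=3
  .##.# -> .   bit 13 = 0  t=0,i=9
  .##.. -> #   bit 12 = 1  t=0,i=2
  .#.## -> .   bit 11 = 0  t=2,i=3
  .#.#. -> #   bit 10 = 1  t=1,i=20
  .#..# -> #   bit 9 = 1  t=0,i=6
  .#... -> #   bit 8 = 1  t=1,i=7
  ..### -> #   bit 7 = 1  t=1,i=2
  ..##. -> .   bit 6 = 0  t=0,i=1
  ..#.# -> #   bit 5 = 1  t=1,i=19
  ..#.. -> .   bit 4 = 0  t=0,i=5
  ...## -> .   bit 3 = 0  t=1,i=9
  ...#. -> #   bit 2 = 1  t=0,i=19
  ....# -> #   bit 1 = 1  t=3,i=4
  ..... -> #   bit 0 = 1  t=5,i=13
  bits 01101110010101010001011110100111 = 1851070375

1851070375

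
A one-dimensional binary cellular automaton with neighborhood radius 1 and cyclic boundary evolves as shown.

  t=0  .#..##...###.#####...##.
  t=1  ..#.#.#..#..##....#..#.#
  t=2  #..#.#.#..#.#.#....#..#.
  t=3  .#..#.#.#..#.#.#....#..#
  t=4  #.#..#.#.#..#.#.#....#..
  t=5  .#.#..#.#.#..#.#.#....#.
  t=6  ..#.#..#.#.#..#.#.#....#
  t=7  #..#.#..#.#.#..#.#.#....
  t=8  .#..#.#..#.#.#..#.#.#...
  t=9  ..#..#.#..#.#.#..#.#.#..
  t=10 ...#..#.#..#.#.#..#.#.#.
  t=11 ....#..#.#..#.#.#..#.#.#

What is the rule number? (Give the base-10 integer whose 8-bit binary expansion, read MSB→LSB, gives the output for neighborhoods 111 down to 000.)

56

  nb ###: next=.  (t=0,i=10, bit7=0)
  nb ##.: next=.  (t=0,i=5, bit6=0)
  nb #.#: next=#  (t=0,i=12, bit5=1)
  nb #..: next=#  (t=0,i=2, bit4=1)
  nb .##: next=#  (t=0,i=4, bit3=1)
  nb .#.: next=.  (t=0,i=1, bit2=0)
  nb ..#: next=.  (t=0,i=0, bit1=0)
  nb ...: next=.  (t=0,i=7, bit0=0)
  bits 00111000 = 56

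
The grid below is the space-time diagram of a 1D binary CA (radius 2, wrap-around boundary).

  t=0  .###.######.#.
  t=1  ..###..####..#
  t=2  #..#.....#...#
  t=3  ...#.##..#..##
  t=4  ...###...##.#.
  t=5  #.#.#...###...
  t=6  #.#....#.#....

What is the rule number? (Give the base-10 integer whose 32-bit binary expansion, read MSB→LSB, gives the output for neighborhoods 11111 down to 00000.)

3898698361

  ##### -> #   bit 31 = 1  t=0,i=7
  ####. -> #   bit 30 = 1  t=0,i=9
  ###.# -> #   bit 29 = 1  t=0,i=3
  ###.. -> .   bit 28 = 0  t=1,i=4
  ##.## -> #   bit 27 = 1  t=0,i=4
  ##.#. -> .   bit 26 = 0  t=0,i=11
  ##..# -> .   bit 25 = 0  t=1,i=5
  ##... -> .   bit 24 = 0  t=3,i=0
  #.### -> .   bit 23 = 0  t=0,i=5
  #.##. -> #   bit 22 = 1  t=3,i=5
  #.#.# -> #   bit 21 = 1  t=5,i=2
  #.#.. -> .   bit 20 = 0  t=0,i=12
  #..## -> .   bit 19 = 0  t=0,i=0
  #..#. -> .   bit 18 = 0  t=1,i=12
  #...# -> .   bit 17 = 0  t=2,i=11
  #.... -> #   bit 16 = 1  t=2,i=5
  .#### -> .   bit 15 = 0  t=0,i=6
  .###. -> #   bit 14 = 1  t=0,i=2
  .##.# -> #   bit 13 = 1  t=4,i=10
  .##.. -> .   bit 12 = 0  t=2,i=0
  .#.## -> #   bit 11 = 1  t=3,i=4
  .#.#. -> .   bit 10 = 0  t=5,i=1
  .#..# -> #   bit 9 = 1  t=0,i=13
  .#... -> .   bit 8 = 0  t=2,i=4
  ..### -> .   bit 7 = 0  t=0,i=1
  ..##. -> #   bit 6 = 1  t=2,i=13
  ..#.# -> #   bit 5 = 1  t=3,i=3
  ..#.. -> #   bit 4 = 1  t=1,i=13
  ...## -> #   bit 3 = 1  t=2,i=12
  ...#. -> .   bit 2 = 0  t=2,i=8
  ....# -> .   bit 1 = 0  t=2,i=7
  ..... -> #   bit 0 = 1  t=2,i=6
  bits 11101000011000010110101001111001 = 3898698361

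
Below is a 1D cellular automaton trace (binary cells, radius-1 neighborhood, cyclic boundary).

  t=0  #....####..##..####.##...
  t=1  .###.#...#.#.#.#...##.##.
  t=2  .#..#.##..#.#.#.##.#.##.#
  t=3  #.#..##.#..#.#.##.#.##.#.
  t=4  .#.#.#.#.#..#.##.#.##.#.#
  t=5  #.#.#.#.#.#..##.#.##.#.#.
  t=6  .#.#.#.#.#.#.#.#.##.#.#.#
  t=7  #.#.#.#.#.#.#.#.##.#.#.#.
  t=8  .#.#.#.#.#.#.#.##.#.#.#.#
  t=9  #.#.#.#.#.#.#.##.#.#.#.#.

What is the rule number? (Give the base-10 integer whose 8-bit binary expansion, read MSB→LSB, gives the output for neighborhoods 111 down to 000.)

  ###|.  b7=0 t=0,i=6
  ##.|.  b6=0 t=0,i=8
  #.#|#  b5=1 t=0,i=19
  #..|#  b4=1 t=0,i=1
  .##|#  b3=1 t=0,i=5
  .#.|.  b2=0 t=0,i=0
  ..#|.  b1=0 t=0,i=4
  ...|#  b0=1 t=0,i=2
  bits 00111001 = 57

57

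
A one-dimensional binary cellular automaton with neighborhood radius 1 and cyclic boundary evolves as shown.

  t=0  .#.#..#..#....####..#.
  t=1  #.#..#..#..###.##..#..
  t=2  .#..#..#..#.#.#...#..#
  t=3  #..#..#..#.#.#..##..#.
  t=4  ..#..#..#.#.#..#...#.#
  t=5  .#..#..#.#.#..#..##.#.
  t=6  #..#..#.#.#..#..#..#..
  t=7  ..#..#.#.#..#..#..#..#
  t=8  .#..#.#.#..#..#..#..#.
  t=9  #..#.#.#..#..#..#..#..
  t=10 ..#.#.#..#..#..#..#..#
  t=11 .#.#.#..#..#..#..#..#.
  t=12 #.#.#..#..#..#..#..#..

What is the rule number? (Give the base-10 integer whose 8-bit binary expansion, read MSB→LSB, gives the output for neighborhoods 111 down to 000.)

  [7] ### => #  t=0,i=15
  [6] ##. => .  t=0,i=17
  [5] #.# => #  t=0,i=2
  [4] #.. => .  t=0,i=4
  [3] .## => .  t=0,i=14
  [2] .#. => .  t=0,i=1
  [1] ..# => #  t=0,i=0
  [0] ... => #  t=0,i=11
  bits 10100011 = 163

163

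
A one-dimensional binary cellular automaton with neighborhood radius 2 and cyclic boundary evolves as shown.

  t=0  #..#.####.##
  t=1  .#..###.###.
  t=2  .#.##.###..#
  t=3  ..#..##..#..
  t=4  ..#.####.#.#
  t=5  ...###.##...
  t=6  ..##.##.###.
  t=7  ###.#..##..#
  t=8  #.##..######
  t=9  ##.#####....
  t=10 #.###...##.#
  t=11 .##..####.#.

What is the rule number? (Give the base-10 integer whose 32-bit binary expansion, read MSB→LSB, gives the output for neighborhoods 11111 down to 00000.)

797677784

  [31] ##### => .  t=8,i=8
  [30] ####. => .  t=0,i=7
  [29] ###.# => #  t=0,i=8
  [28] ###.. => .  t=0,i=0
  [27] ##.## => #  t=0,i=9
  [26] ##.#. => #  t=4,i=8
  [25] ##..# => #  t=0,i=1
  [24] ##... => #  t=5,i=9
  [23] #.### => #  t=0,i=5
  [22] #.##. => .  t=2,i=3
  [21] #.#.# => .  t=2,i=1
  [20] #.#.. => .  t=4,i=11
  [19] #..## => #  t=1,i=3
  [18] #..#. => .  t=0,i=2
  [17] #...# => #  t=6,i=0
  [16] #.... => #  t=3,i=11
  [15] .#### => #  t=0,i=6
  [14] .###. => .  t=0,i=11
  [13] .##.# => .  t=2,i=4
  [12] .##.. => #  t=3,i=6
  [11] .#.## => #  t=0,i=4
  [10] .#.#. => .  t=2,i=0
  [9] .#..# => .  t=1,i=2
  [8] .#... => .  t=3,i=10
  [7] ..### => #  t=1,i=4
  [6] ..##. => #  t=3,i=5
  [5] ..#.# => .  t=0,i=3
  [4] ..#.. => #  t=1,i=1
  [3] ...## => #  t=5,i=2
  [2] ...#. => .  t=3,i=1
  [1] ....# => .  t=3,i=0
  [0] ..... => .  t=5,i=0
  bits 00101111100010111001100011011000 = 797677784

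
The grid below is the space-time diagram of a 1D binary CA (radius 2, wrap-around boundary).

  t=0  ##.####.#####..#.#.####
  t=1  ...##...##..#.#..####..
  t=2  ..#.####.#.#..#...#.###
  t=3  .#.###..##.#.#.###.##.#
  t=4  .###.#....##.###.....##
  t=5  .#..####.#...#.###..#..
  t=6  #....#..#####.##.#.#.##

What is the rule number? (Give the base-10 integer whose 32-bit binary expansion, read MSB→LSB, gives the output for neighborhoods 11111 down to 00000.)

364353804

  ##### -> .   bit 31 = 0  t=0,i=10
  ####. -> .   bit 30 = 0  t=0,i=0
  ###.# -> .   bit 29 = 0  t=0,i=1
  ###.. -> #   bit 28 = 1  t=0,i=12
  ##.## -> .   bit 27 = 0  t=0,i=2
  ##.#. -> #   bit 26 = 1  t=2,i=8
  ##..# -> .   bit 25 = 0  t=0,i=13
  ##... -> #   bit 24 = 1  t=1,i=5
  #.### -> #   bit 23 = 1  t=0,i=3
  #.##. -> .   bit 22 = 0  t=3,i=19
  #.#.# -> #   bit 21 = 1  t=0,i=17
  #.#.. -> #   bit 20 = 1  t=1,i=14
  #..## -> .   bit 19 = 0  t=1,i=16
  #..#. -> #   bit 18 = 1  t=0,i=14
  #...# -> #   bit 17 = 1  t=1,i=6
  #.... -> #   bit 16 = 1  t=1,i=22
  .#### -> #   bit 15 = 1  t=0,i=4
  .###. -> .   bit 14 = 0  t=2,i=21
  .##.# -> .   bit 13 = 0  t=3,i=9
  .##.. -> #   bit 12 = 1  t=1,i=4
  .#.## -> #   bit 11 = 1  t=0,i=18
  .#.#. -> .   bit 10 = 0  t=0,i=16
  .#..# -> .   bit 9 = 0  t=1,i=15
  .#... -> #   bit 8 = 1  t=2,i=15
  ..### -> .   bit 7 = 0  t=1,i=17
  ..##. -> .   bit 6 = 0  t=1,i=3
  ..#.# -> .   bit 5 = 0  t=0,i=15
  ..#.. -> .   bit 4 = 0  t=2,i=14
  ...## -> #   bit 3 = 1  t=1,i=2
  ...#. -> #   bit 2 = 1  t=2,i=17
  ....# -> .   bit 1 = 0  t=1,i=1
  ..... -> .   bit 0 = 0  t=1,i=0
  bits 00010101101101111001100100001100 = 364353804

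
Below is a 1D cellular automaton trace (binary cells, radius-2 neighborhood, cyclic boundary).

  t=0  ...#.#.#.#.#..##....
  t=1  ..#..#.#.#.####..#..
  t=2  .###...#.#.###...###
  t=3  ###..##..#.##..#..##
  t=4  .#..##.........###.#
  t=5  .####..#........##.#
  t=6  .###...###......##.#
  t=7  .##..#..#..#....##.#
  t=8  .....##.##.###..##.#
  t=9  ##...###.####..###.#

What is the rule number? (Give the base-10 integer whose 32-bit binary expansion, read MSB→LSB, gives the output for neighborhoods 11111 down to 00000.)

  [31] ##### => .  t=3,i=0
  [30] ####. => #  t=1,i=13
  [29] ###.# => #  t=2,i=19
  [28] ###.. => .  t=1,i=14
  [27] ##.## => #  t=2,i=0
  [26] ##.#. => .  t=4,i=18
  [25] ##..# => .  t=1,i=15
  [24] ##... => .  t=0,i=16
  [23] #.### => #  t=1,i=11
  [22] #.##. => .  t=3,i=11
  [21] #.#.# => #  t=0,i=5
  [20] #.#.. => #  t=0,i=11
  [19] #..## => #  t=0,i=13
  [18] #..#. => .  t=1,i=4
  [17] #...# => #  t=2,i=5
  [16] #.... => #  t=0,i=17
  [15] .#### => #  t=1,i=12
  [14] .###. => #  t=2,i=2
  [13] .##.# => #  t=5,i=17
  [12] .##.. => .  t=0,i=15
  [11] .#.## => .  t=1,i=10
  [10] .#.#. => .  t=0,i=4
  [9] .#..# => #  t=0,i=12
  [8] .#... => #  t=1,i=18
  [7] ..### => .  t=2,i=17
  [6] ..##. => #  t=0,i=14
  [5] ..#.# => .  t=0,i=3
  [4] ..#.. => #  t=1,i=2
  [3] ...## => .  t=2,i=16
  [2] ...#. => #  t=0,i=2
  [1] ....# => .  t=0,i=1
  [0] ..... => .  t=0,i=0
  bits 01101000101110111110001101010100 = 1757143892

1757143892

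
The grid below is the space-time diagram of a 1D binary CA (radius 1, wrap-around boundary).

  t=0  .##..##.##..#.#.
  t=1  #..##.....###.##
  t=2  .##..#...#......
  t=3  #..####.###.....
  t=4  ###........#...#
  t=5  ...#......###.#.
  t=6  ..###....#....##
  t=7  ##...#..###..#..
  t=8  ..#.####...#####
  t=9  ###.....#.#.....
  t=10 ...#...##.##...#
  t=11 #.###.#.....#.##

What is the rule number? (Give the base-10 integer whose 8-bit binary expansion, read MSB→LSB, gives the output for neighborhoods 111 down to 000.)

22

  nb ###: next=.  (t=1,i=11, bit7=0)
  nb ##.: next=.  (t=0,i=2, bit6=0)
  nb #.#: next=.  (t=0,i=7, bit5=0)
  nb #..: next=#  (t=0,i=3, bit4=1)
  nb .##: next=.  (t=0,i=1, bit3=0)
  nb .#.: next=#  (t=0,i=12, bit2=1)
  nb ..#: next=#  (t=0,i=0, bit1=1)
  nb ...: next=.  (t=1,i=6, bit0=0)
  bits 00010110 = 22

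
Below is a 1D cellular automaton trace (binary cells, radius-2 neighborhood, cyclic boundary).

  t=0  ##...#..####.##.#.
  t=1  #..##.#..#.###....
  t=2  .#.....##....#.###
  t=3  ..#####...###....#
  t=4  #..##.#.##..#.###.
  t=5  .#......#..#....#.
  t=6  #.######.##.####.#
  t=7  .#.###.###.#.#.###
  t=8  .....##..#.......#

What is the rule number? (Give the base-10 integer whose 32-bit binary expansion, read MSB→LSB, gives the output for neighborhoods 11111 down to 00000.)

3091694351

  nb #####: next=#  (t=3,i=4, bit31=1)
  nb ####.: next=.  (t=0,i=10, bit30=0)
  nb ###.#: next=#  (t=0,i=11, bit29=1)
  nb ###..: next=#  (t=1,i=13, bit28=1)
  nb ##.##: next=#  (t=0,i=12, bit27=1)
  nb ##.#.: next=.  (t=0,i=15, bit26=0)
  nb ##..#: next=.  (t=4,i=10, bit25=0)
  nb ##...: next=.  (t=0,i=2, bit24=0)
  nb #.###: next=.  (t=1,i=11, bit23=0)
  nb #.##.: next=#  (t=0,i=0, bit22=1)
  nb #.#.#: next=.  (t=0,i=16, bit21=0)
  nb #.#..: next=.  (t=1,i=6, bit20=0)
  nb #..##: next=.  (t=0,i=7, bit19=0)
  nb #..#.: next=#  (t=1,i=8, bit18=1)
  nb #...#: next=#  (t=0,i=3, bit17=1)
  nb #....: next=#  (t=1,i=15, bit16=1)
  nb .####: next=#  (t=0,i=9, bit15=1)
  nb .###.: next=.  (t=1,i=12, bit14=0)
  nb .##.#: next=.  (t=0,i=14, bit13=0)
  nb .##..: next=.  (t=0,i=1, bit12=0)
  nb .#.##: next=.  (t=0,i=17, bit11=0)
  nb .#.#.: next=.  (t=7,i=12, bit10=0)
  nb .#..#: next=#  (t=0,i=6, bit9=1)
  nb .#...: next=#  (t=2,i=2, bit8=1)
  nb ..###: next=.  (t=0,i=8, bit7=0)
  nb ..##.: next=.  (t=1,i=3, bit6=0)
  nb ..#.#: next=.  (t=1,i=9, bit5=0)
  nb ..#..: next=.  (t=0,i=5, bit4=0)
  nb ...##: next=#  (t=2,i=6, bit3=1)
  nb ...#.: next=#  (t=0,i=4, bit2=1)
  nb ....#: next=#  (t=1,i=16, bit1=1)
  nb .....: next=#  (t=2,i=4, bit0=1)
  bits 10111000010001111000001100001111 = 3091694351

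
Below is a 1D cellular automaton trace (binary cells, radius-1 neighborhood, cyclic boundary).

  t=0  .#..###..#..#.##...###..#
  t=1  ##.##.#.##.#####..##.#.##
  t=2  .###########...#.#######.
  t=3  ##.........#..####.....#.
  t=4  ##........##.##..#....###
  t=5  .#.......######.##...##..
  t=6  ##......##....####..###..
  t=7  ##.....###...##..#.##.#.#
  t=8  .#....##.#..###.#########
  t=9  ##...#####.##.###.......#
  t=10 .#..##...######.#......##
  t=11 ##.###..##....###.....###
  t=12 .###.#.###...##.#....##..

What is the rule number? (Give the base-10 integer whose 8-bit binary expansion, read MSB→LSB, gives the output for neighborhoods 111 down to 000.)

  [7] ### => .  t=0,i=5
  [6] ##. => #  t=0,i=6
  [5] #.# => #  t=0,i=0
  [4] #.. => .  t=0,i=2
  [3] .## => #  t=0,i=4
  [2] .#. => #  t=0,i=1
  [1] ..# => #  t=0,i=3
  [0] ... => .  t=0,i=17
  bits 01101110 = 110

110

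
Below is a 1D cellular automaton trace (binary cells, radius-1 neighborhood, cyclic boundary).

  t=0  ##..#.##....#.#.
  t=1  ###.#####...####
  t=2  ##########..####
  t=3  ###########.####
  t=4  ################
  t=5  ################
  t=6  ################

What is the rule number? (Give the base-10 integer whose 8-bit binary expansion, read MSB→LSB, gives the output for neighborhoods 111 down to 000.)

  [7] ### => #  t=1,i=0
  [6] ##. => #  t=0,i=1
  [5] #.# => #  t=0,i=5
  [4] #.. => #  t=0,i=2
  [3] .## => #  t=0,i=0
  [2] .#. => #  t=0,i=4
  [1] ..# => .  t=0,i=3
  [0] ... => .  t=0,i=9
  bits 11111100 = 252

252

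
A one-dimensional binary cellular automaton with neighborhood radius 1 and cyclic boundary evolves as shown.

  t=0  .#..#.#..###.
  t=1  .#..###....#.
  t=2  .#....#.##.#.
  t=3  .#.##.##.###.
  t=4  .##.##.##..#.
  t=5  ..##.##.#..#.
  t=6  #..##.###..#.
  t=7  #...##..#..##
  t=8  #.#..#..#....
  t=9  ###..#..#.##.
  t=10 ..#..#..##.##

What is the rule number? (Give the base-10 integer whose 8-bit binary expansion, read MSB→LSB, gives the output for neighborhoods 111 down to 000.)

101

  [7] ### => .  t=0,i=10
  [6] ##. => #  t=0,i=11
  [5] #.# => #  t=0,i=5
  [4] #.. => .  t=0,i=2
  [3] .## => .  t=0,i=9
  [2] .#. => #  t=0,i=1
  [1] ..# => .  t=0,i=0
  [0] ... => #  t=1,i=8
  bits 01100101 = 101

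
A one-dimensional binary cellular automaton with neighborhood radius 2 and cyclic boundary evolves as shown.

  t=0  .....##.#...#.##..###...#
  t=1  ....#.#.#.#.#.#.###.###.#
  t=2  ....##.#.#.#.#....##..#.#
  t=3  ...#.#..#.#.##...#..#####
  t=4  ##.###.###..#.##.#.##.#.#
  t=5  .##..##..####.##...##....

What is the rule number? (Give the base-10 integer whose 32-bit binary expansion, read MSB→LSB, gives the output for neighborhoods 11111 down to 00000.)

3143509176

  #####|#  b31=1 t=3,i=22
  ####.|.  b30=0 t=3,i=23
  ###.#|#  b29=1 t=1,i=18
  ###..|#  b28=1 t=0,i=20
  ##.##|#  b27=1 t=1,i=19
  ##.#.|.  b26=0 t=0,i=7
  ##..#|#  b25=1 t=0,i=16
  ##...|#  b24=1 t=0,i=21
  #.###|.  b23=0 t=1,i=16
  #.##.|#  b22=1 t=0,i=14
  #.#.#|.  b21=0 t=1,i=6
  #.#..|#  b20=1 t=0,i=8
  #..##|#  b19=1 t=0,i=17
  #..#.|#  b18=1 t=2,i=21
  #...#|#  b17=1 t=0,i=10
  #....|.  b16=0 t=0,i=1
  .####|.  b15=0 t=3,i=21
  .###.|.  b14=0 t=0,i=19
  .##.#|#  b13=1 t=0,i=6
  .##..|.  b12=0 t=0,i=15
  .#.##|.  b11=0 t=0,i=13
  .#.#.|#  b10=1 t=1,i=5
  .#..#|.  b9=0 t=3,i=6
  .#...|.  b8=0 t=0,i=0
  ..###|#  b7=1 t=0,i=18
  ..##.|.  b6=0 t=0,i=5
  ..#.#|#  b5=1 t=0,i=12
  ..#..|#  b4=1 t=0,i=24
  ...##|#  b3=1 t=0,i=4
  ...#.|.  b2=0 t=0,i=11
  ....#|.  b1=0 t=0,i=3
  .....|.  b0=0 t=0,i=2
  bits 10111011010111100010010010111000 = 3143509176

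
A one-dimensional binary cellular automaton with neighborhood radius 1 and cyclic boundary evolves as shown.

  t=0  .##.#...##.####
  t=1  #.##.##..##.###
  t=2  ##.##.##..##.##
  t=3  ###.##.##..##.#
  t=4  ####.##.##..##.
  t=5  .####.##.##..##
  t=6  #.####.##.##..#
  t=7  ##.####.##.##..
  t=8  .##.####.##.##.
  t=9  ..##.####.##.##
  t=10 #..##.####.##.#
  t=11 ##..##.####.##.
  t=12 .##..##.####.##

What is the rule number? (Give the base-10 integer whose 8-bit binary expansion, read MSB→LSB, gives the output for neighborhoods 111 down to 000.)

  [7] ### => #  t=0,i=12
  [6] ##. => #  t=0,i=2
  [5] #.# => #  t=0,i=0
  [4] #.. => #  t=0,i=5
  [3] .## => .  t=0,i=1
  [2] .#. => .  t=0,i=4
  [1] ..# => .  t=0,i=7
  [0] ... => #  t=0,i=6
  bits 11110001 = 241

241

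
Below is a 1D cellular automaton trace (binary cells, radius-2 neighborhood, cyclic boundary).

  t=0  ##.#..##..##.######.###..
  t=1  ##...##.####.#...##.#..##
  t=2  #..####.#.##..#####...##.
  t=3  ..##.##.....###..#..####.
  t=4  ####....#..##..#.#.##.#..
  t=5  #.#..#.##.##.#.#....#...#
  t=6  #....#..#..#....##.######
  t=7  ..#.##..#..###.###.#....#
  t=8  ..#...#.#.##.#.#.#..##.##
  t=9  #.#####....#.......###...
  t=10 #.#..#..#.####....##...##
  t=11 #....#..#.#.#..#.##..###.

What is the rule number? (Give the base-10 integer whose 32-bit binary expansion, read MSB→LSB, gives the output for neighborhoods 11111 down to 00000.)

  nb #####: next=.  (t=0,i=15, bit31=0)
  nb ####.: next=#  (t=0,i=17, bit30=1)
  nb ###.#: next=#  (t=0,i=18, bit29=1)
  nb ###..: next=.  (t=0,i=22, bit28=0)
  nb ##.##: next=.  (t=0,i=12, bit27=0)
  nb ##.#.: next=.  (t=0,i=2, bit26=0)
  nb ##..#: next=#  (t=0,i=8, bit25=1)
  nb ##...: next=.  (t=1,i=2, bit24=0)
  nb #.###: next=#  (t=0,i=13, bit23=1)
  nb #.##.: next=.  (t=2,i=10, bit22=0)
  nb #.#.#: next=.  (t=2,i=8, bit21=0)
  nb #.#..: next=.  (t=0,i=3, bit20=0)
  nb #..##: next=#  (t=0,i=5, bit19=1)
  nb #..#.: next=.  (t=3,i=16, bit18=0)
  nb #...#: next=#  (t=1,i=3, bit17=1)
  nb #....: next=#  (t=3,i=8, bit16=1)
  nb .####: next=.  (t=0,i=14, bit15=0)
  nb .###.: next=.  (t=0,i=21, bit14=0)
  nb .##.#: next=#  (t=0,i=1, bit13=1)
  nb .##..: next=.  (t=0,i=7, bit12=0)
  nb .#.##: next=.  (t=2,i=9, bit11=0)
  nb .#.#.: next=.  (t=4,i=16, bit10=0)
  nb .#..#: next=.  (t=0,i=4, bit9=0)
  nb .#...: next=#  (t=1,i=14, bit8=1)
  nb ..###: next=#  (t=1,i=23, bit7=1)
  nb ..##.: next=#  (t=0,i=0, bit6=1)
  nb ..#.#: next=#  (t=4,i=15, bit5=1)
  nb ..#..: next=#  (t=3,i=17, bit4=1)
  nb ...##: next=#  (t=1,i=4, bit3=1)
  nb ...#.: next=#  (t=4,i=7, bit2=1)
  nb ....#: next=.  (t=3,i=10, bit1=0)
  nb .....: next=.  (t=3,i=9, bit0=0)
  bits 01100010100010110010000111111100 = 1653285372

1653285372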